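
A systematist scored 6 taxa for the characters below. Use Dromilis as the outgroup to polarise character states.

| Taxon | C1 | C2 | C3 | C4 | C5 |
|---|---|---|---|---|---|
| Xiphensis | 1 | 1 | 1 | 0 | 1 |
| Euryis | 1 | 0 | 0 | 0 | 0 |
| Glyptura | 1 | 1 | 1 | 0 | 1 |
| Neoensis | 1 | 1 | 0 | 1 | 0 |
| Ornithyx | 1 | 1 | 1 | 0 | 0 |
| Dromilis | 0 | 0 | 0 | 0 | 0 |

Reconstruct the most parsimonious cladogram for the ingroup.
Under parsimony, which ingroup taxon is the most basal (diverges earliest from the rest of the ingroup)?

Euryis

The outgroup has state '0' for every character, so '1' is the derived state throughout.
All ingroup taxa share the derived state '1' for C1; it defines the ingroup but does not resolve relationships within it.
Only Glyptura, Neoensis, Ornithyx, and Xiphensis show the derived state '1' for C2, supporting them as a clade.
C3: derived state '1' in Glyptura, Ornithyx, and Xiphensis only — synapomorphy for {Glyptura, Ornithyx, Xiphensis}.
C4 (derived state '1') is unique to Neoensis (autapomorphy; uninformative for grouping).
C5 (derived state '1') is shared by Glyptura and Xiphensis — a synapomorphy uniting that clade.
Most parsimonious ingroup topology: ((((Xiphensis,Glyptura),Ornithyx),Neoensis),Euryis).
Euryis is sister to the clade containing all other ingroup taxa, so it is the earliest-diverging (most basal) ingroup lineage.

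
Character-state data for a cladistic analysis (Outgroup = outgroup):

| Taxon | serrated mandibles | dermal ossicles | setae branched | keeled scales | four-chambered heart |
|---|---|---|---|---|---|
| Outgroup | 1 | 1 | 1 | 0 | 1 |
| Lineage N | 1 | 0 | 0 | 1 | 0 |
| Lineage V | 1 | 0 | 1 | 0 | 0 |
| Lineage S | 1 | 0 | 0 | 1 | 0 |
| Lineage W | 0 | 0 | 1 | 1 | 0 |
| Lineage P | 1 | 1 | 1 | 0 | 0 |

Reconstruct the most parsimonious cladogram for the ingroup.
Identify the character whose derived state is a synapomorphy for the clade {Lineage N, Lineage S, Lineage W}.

Character polarity is set by the outgroup: the derived state is whichever differs from the outgroup's state, so for serrated mandibles, dermal ossicles, setae branched, four-chambered heart the derived state is '0', and for the remaining characters it is '1'.
serrated mandibles: derived state '0' in Lineage W only — an autapomorphy, so it tells us nothing about relationships among taxa.
dermal ossicles (derived state '0') is shared by Lineage N, Lineage S, Lineage V, and Lineage W — a synapomorphy uniting that clade.
setae branched: derived state '0' in Lineage N and Lineage S only — synapomorphy for {Lineage N, Lineage S}.
keeled scales: derived state '1' in Lineage N, Lineage S, and Lineage W only — synapomorphy for {Lineage N, Lineage S, Lineage W}.
All ingroup taxa share the derived state '0' for four-chambered heart; it defines the ingroup but does not resolve relationships within it.
Most parsimonious ingroup topology: ((((Lineage N,Lineage S),Lineage W),Lineage V),Lineage P).
The clade {Lineage N, Lineage S, Lineage W} is supported by keeled scales: its derived state '1' occurs in exactly those taxa and in no other taxon (including the outgroup).

keeled scales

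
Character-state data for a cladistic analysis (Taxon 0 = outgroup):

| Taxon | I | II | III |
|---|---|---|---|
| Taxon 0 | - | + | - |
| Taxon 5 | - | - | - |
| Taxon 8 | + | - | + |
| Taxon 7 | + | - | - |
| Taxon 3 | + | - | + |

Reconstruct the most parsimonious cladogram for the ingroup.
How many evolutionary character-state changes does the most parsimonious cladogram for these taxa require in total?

Character polarity is set by the outgroup: the derived state is whichever differs from the outgroup's state, so for II the derived state is '-', and for the remaining characters it is '+'.
I (derived state '+') is shared by Taxon 3, Taxon 7, and Taxon 8 — a synapomorphy uniting that clade.
II (derived state '-') is shared by all ingroup taxa — unites the whole ingroup.
III (derived state '+') is shared by Taxon 3 and Taxon 8 — a synapomorphy uniting that clade.
Most parsimonious ingroup topology: (Taxon 5,((Taxon 8,Taxon 3),Taxon 7)).
Changes per character on this tree: I: 1; II: 1; III: 1.
Total = 3.

3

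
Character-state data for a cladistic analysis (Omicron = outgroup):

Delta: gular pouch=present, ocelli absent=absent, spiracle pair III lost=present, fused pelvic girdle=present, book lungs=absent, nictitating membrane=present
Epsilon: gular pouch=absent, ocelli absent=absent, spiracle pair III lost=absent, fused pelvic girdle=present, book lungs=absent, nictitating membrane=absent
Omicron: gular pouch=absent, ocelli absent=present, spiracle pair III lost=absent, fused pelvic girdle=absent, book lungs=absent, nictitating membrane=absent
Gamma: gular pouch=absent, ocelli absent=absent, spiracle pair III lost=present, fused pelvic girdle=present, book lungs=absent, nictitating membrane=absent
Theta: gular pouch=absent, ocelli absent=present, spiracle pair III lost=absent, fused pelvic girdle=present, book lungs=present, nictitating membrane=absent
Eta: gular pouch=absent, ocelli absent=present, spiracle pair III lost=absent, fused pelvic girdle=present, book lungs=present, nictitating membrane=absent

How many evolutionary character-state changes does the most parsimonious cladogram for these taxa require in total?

Character polarity is set by the outgroup: the derived state is whichever differs from the outgroup's state, so for ocelli absent the derived state is 'absent', and for the remaining characters it is 'present'.
gular pouch: derived state 'present' in Delta only — an autapomorphy, so it tells us nothing about relationships among taxa.
Only Delta, Epsilon, and Gamma show the derived state 'absent' for ocelli absent, supporting them as a clade.
spiracle pair III lost (derived state 'present') is shared by Delta and Gamma — a synapomorphy uniting that clade.
All ingroup taxa share the derived state 'present' for fused pelvic girdle; it defines the ingroup but does not resolve relationships within it.
book lungs (derived state 'present') is shared by Eta and Theta — a synapomorphy uniting that clade.
nictitating membrane: derived state 'present' in Delta only — an autapomorphy, so it tells us nothing about relationships among taxa.
Most parsimonious ingroup topology: ((Theta,Eta),(Epsilon,(Delta,Gamma))).
Changes per character on this tree: gular pouch: 1; ocelli absent: 1; spiracle pair III lost: 1; fused pelvic girdle: 1; book lungs: 1; nictitating membrane: 1.
Total = 6.

6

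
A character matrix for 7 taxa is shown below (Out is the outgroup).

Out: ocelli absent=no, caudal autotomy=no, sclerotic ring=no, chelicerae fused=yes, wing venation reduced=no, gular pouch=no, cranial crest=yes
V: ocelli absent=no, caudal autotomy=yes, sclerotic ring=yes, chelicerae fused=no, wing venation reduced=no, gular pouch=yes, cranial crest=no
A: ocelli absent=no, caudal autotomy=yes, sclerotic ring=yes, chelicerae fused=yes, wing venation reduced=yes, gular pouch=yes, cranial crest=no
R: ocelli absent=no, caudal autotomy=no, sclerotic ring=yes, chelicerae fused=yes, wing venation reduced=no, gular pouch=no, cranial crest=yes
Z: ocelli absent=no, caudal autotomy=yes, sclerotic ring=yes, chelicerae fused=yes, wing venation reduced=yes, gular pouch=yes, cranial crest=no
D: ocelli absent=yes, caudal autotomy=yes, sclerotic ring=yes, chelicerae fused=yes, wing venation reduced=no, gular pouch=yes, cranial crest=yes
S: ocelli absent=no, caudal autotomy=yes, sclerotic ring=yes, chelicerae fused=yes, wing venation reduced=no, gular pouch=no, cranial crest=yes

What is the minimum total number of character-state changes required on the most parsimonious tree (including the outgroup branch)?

Character polarity is set by the outgroup: the derived state is whichever differs from the outgroup's state, so for chelicerae fused, cranial crest the derived state is 'no', and for the remaining characters it is 'yes'.
ocelli absent (derived state 'yes') is unique to D (autapomorphy; uninformative for grouping).
caudal autotomy (derived state 'yes') is shared by A, D, S, V, and Z — a synapomorphy uniting that clade.
sclerotic ring (derived state 'yes') is shared by all ingroup taxa — unites the whole ingroup.
chelicerae fused (derived state 'no') is unique to V (autapomorphy; uninformative for grouping).
Only A and Z show the derived state 'yes' for wing venation reduced, supporting them as a clade.
gular pouch: derived state 'yes' in A, D, V, and Z only — synapomorphy for {A, D, V, Z}.
cranial crest (derived state 'no') is shared by A, V, and Z — a synapomorphy uniting that clade.
Most parsimonious ingroup topology: ((((V,(A,Z)),D),S),R).
Changes per character on this tree: ocelli absent: 1; caudal autotomy: 1; sclerotic ring: 1; chelicerae fused: 1; wing venation reduced: 1; gular pouch: 1; cranial crest: 1.
Total = 7.

7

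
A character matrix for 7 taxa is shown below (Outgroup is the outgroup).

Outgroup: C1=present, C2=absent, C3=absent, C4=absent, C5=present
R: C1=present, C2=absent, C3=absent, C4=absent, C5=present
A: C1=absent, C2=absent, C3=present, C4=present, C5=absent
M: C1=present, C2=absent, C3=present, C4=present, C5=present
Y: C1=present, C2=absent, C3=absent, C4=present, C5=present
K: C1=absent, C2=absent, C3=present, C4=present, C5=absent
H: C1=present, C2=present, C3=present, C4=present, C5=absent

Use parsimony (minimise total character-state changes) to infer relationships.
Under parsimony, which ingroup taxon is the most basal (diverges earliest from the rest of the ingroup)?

R

Character polarity is set by the outgroup: the derived state is whichever differs from the outgroup's state, so for C1, C5 the derived state is 'absent', and for the remaining characters it is 'present'.
C1: derived state 'absent' in A and K only — synapomorphy for {A, K}.
C2: derived state 'present' in H only — an autapomorphy, so it tells us nothing about relationships among taxa.
C3 (derived state 'present') is shared by A, H, K, and M — a synapomorphy uniting that clade.
Only A, H, K, M, and Y show the derived state 'present' for C4, supporting them as a clade.
C5: derived state 'absent' in A, H, and K only — synapomorphy for {A, H, K}.
Most parsimonious ingroup topology: (R,((((A,K),H),M),Y)).
R is sister to the clade containing all other ingroup taxa, so it is the earliest-diverging (most basal) ingroup lineage.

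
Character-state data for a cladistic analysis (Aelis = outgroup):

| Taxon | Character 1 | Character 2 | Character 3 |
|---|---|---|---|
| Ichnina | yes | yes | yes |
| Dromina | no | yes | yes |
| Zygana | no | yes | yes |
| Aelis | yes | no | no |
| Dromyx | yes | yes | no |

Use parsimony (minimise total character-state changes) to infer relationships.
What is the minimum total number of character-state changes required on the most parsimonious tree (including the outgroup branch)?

3

Character polarity is set by the outgroup: the derived state is whichever differs from the outgroup's state, so for Character 1 the derived state is 'no', and for the remaining characters it is 'yes'.
Character 1 (derived state 'no') is shared by Dromina and Zygana — a synapomorphy uniting that clade.
All ingroup taxa share the derived state 'yes' for Character 2; it defines the ingroup but does not resolve relationships within it.
Character 3: derived state 'yes' in Dromina, Ichnina, and Zygana only — synapomorphy for {Dromina, Ichnina, Zygana}.
Most parsimonious ingroup topology: ((Ichnina,(Dromina,Zygana)),Dromyx).
Changes per character on this tree: Character 1: 1; Character 2: 1; Character 3: 1.
Total = 3.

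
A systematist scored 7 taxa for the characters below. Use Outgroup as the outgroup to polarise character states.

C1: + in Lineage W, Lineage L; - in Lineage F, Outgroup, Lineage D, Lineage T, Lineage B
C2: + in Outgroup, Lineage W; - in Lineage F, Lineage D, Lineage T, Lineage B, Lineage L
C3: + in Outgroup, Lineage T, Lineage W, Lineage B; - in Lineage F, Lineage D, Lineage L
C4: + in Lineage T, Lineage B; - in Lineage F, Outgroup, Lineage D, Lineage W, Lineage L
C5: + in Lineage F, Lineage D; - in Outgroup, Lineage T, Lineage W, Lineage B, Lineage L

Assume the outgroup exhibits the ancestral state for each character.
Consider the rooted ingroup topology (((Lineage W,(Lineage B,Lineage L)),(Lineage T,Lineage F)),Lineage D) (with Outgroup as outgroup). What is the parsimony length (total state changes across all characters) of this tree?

Map each character onto (((Lineage W,(Lineage B,Lineage L)),(Lineage T,Lineage F)),Lineage D) (rooted by Outgroup) and count the minimum state changes it requires (Fitch parsimony):
C1: 2; C2: 2; C3: 3; C4: 2; C5: 2.
Total tree length = 11.

11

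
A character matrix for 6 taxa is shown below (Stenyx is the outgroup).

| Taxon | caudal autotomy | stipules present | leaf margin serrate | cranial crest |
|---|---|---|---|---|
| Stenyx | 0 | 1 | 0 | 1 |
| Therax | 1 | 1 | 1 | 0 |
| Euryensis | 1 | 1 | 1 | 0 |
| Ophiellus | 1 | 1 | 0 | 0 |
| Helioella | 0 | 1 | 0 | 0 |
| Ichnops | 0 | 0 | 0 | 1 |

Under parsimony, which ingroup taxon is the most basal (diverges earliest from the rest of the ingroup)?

Character polarity is set by the outgroup: the derived state is whichever differs from the outgroup's state, so for stipules present, cranial crest the derived state is '0', and for the remaining characters it is '1'.
caudal autotomy: derived state '1' in Euryensis, Ophiellus, and Therax only — synapomorphy for {Euryensis, Ophiellus, Therax}.
stipules present (derived state '0') is unique to Ichnops (autapomorphy; uninformative for grouping).
leaf margin serrate (derived state '1') is shared by Euryensis and Therax — a synapomorphy uniting that clade.
cranial crest: derived state '0' in Euryensis, Helioella, Ophiellus, and Therax only — synapomorphy for {Euryensis, Helioella, Ophiellus, Therax}.
Most parsimonious ingroup topology: ((((Therax,Euryensis),Ophiellus),Helioella),Ichnops).
Ichnops is sister to the clade containing all other ingroup taxa, so it is the earliest-diverging (most basal) ingroup lineage.

Ichnops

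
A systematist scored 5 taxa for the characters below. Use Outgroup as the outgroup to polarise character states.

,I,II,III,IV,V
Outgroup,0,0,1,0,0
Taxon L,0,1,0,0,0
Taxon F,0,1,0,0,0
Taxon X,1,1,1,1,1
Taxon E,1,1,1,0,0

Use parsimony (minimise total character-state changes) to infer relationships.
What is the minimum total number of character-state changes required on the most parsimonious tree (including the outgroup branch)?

5

Character polarity is set by the outgroup: the derived state is whichever differs from the outgroup's state, so for III the derived state is '0', and for the remaining characters it is '1'.
Only Taxon E and Taxon X show the derived state '1' for I, supporting them as a clade.
All ingroup taxa share the derived state '1' for II; it defines the ingroup but does not resolve relationships within it.
III: derived state '0' in Taxon F and Taxon L only — synapomorphy for {Taxon F, Taxon L}.
IV: derived state '1' in Taxon X only — an autapomorphy, so it tells us nothing about relationships among taxa.
V: derived state '1' in Taxon X only — an autapomorphy, so it tells us nothing about relationships among taxa.
Most parsimonious ingroup topology: ((Taxon L,Taxon F),(Taxon X,Taxon E)).
Changes per character on this tree: I: 1; II: 1; III: 1; IV: 1; V: 1.
Total = 5.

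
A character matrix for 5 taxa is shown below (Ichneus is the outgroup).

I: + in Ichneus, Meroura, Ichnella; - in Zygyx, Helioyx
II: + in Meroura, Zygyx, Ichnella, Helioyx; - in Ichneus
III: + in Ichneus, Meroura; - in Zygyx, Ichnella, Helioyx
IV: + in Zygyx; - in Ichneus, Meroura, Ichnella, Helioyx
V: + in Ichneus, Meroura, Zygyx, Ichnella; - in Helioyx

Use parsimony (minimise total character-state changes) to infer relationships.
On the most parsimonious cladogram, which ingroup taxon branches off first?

Meroura

Character polarity is set by the outgroup: the derived state is whichever differs from the outgroup's state, so for I, III, V the derived state is '-', and for the remaining characters it is '+'.
I (derived state '-') is shared by Helioyx and Zygyx — a synapomorphy uniting that clade.
All ingroup taxa share the derived state '+' for II; it defines the ingroup but does not resolve relationships within it.
Only Helioyx, Ichnella, and Zygyx show the derived state '-' for III, supporting them as a clade.
IV: derived state '+' in Zygyx only — an autapomorphy, so it tells us nothing about relationships among taxa.
V (derived state '-') is unique to Helioyx (autapomorphy; uninformative for grouping).
Most parsimonious ingroup topology: (Meroura,((Zygyx,Helioyx),Ichnella)).
Meroura is sister to the clade containing all other ingroup taxa, so it is the earliest-diverging (most basal) ingroup lineage.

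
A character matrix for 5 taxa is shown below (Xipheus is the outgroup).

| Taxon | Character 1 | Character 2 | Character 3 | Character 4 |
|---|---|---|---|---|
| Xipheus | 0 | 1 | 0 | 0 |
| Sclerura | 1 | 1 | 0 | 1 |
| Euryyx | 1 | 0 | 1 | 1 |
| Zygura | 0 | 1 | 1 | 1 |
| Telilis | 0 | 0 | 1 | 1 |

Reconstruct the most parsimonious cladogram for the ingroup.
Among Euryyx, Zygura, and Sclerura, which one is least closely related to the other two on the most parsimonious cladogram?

Sclerura

Character polarity is set by the outgroup: the derived state is whichever differs from the outgroup's state, so for Character 2 the derived state is '0', and for the remaining characters it is '1'.
Character 1 groups Euryyx and Sclerura, which is incompatible with the clades supported by the remaining characters; treating it as convergent (homoplasy) costs fewer steps than any alternative tree.
Character 2 (derived state '0') is shared by Euryyx and Telilis — a synapomorphy uniting that clade.
Only Euryyx, Telilis, and Zygura show the derived state '1' for Character 3, supporting them as a clade.
All ingroup taxa share the derived state '1' for Character 4; it defines the ingroup but does not resolve relationships within it.
Most parsimonious ingroup topology: (Sclerura,((Euryyx,Telilis),Zygura)).
Zygura and Euryyx share a more recent common ancestor with each other than either does with Sclerura, so Sclerura is the least closely related of the three.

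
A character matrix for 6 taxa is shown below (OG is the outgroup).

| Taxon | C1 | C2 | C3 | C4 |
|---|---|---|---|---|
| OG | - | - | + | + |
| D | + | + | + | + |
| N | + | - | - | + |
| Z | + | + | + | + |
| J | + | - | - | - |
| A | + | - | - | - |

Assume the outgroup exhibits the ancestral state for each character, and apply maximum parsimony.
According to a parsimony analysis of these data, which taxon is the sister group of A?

Character polarity is set by the outgroup: the derived state is whichever differs from the outgroup's state, so for C3, C4 the derived state is '-', and for the remaining characters it is '+'.
C1 (derived state '+') is shared by all ingroup taxa — unites the whole ingroup.
C2: derived state '+' in D and Z only — synapomorphy for {D, Z}.
C3 (derived state '-') is shared by A, J, and N — a synapomorphy uniting that clade.
Only A and J show the derived state '-' for C4, supporting them as a clade.
Most parsimonious ingroup topology: ((N,(J,A)),(D,Z)).
A and J form a cherry on this tree, so they are sister taxa.

J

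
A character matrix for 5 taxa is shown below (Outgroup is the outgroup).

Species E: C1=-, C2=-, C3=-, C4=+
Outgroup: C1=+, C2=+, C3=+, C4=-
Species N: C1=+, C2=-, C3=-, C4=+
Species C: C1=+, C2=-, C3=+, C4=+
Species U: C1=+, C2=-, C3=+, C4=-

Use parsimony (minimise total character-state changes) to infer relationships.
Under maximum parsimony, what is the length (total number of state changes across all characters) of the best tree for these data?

Character polarity is set by the outgroup: the derived state is whichever differs from the outgroup's state, so for C1, C2, C3 the derived state is '-', and for the remaining characters it is '+'.
C1: derived state '-' in Species E only — an autapomorphy, so it tells us nothing about relationships among taxa.
C2 (derived state '-') is shared by all ingroup taxa — unites the whole ingroup.
C3: derived state '-' in Species E and Species N only — synapomorphy for {Species E, Species N}.
C4: derived state '+' in Species C, Species E, and Species N only — synapomorphy for {Species C, Species E, Species N}.
Most parsimonious ingroup topology: (((Species E,Species N),Species C),Species U).
Changes per character on this tree: C1: 1; C2: 1; C3: 1; C4: 1.
Total = 4.

4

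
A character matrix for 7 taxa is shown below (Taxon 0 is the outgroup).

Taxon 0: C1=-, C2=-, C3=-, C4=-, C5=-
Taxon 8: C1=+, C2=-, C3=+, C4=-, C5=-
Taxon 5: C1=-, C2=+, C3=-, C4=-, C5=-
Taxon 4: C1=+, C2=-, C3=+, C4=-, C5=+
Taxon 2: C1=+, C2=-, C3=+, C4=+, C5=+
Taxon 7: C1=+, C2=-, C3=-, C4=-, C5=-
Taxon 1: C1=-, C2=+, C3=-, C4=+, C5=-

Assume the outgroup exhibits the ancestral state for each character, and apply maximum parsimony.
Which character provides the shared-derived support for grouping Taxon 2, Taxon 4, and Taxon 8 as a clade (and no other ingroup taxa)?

The outgroup has state '-' for every character, so '+' is the derived state throughout.
Only Taxon 2, Taxon 4, Taxon 7, and Taxon 8 show the derived state '+' for C1, supporting them as a clade.
C2 (derived state '+') is shared by Taxon 1 and Taxon 5 — a synapomorphy uniting that clade.
C3: derived state '+' in Taxon 2, Taxon 4, and Taxon 8 only — synapomorphy for {Taxon 2, Taxon 4, Taxon 8}.
C4 groups Taxon 1 and Taxon 2, which is incompatible with the clades supported by the remaining characters; treating it as convergent (homoplasy) costs fewer steps than any alternative tree.
C5: derived state '+' in Taxon 2 and Taxon 4 only — synapomorphy for {Taxon 2, Taxon 4}.
Most parsimonious ingroup topology: (((Taxon 8,(Taxon 4,Taxon 2)),Taxon 7),(Taxon 5,Taxon 1)).
The clade {Taxon 2, Taxon 4, Taxon 8} is supported by C3: its derived state '+' occurs in exactly those taxa and in no other taxon (including the outgroup).

C3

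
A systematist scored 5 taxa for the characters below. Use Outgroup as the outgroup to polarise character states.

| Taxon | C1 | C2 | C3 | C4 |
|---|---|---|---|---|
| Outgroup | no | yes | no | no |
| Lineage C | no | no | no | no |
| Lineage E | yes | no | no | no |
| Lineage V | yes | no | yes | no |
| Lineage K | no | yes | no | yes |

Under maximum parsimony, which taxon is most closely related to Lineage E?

Character polarity is set by the outgroup: the derived state is whichever differs from the outgroup's state, so for C2 the derived state is 'no', and for the remaining characters it is 'yes'.
Only Lineage E and Lineage V show the derived state 'yes' for C1, supporting them as a clade.
Only Lineage C, Lineage E, and Lineage V show the derived state 'no' for C2, supporting them as a clade.
C3 (derived state 'yes') is unique to Lineage V (autapomorphy; uninformative for grouping).
C4 (derived state 'yes') is unique to Lineage K (autapomorphy; uninformative for grouping).
Most parsimonious ingroup topology: ((Lineage C,(Lineage E,Lineage V)),Lineage K).
Lineage E and Lineage V form a cherry on this tree, so they are sister taxa.

Lineage V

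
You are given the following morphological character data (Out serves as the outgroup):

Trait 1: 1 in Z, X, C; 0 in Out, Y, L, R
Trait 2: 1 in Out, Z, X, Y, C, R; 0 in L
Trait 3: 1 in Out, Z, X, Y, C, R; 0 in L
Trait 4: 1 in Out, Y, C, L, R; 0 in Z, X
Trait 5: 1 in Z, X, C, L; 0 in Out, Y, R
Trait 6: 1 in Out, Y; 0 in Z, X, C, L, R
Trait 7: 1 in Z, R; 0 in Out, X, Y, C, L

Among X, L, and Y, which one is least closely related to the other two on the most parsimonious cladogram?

Y

Character polarity is set by the outgroup: the derived state is whichever differs from the outgroup's state, so for Trait 2, Trait 3, Trait 4, Trait 6 the derived state is '0', and for the remaining characters it is '1'.
Only C, X, and Z show the derived state '1' for Trait 1, supporting them as a clade.
Trait 2 (derived state '0') is unique to L (autapomorphy; uninformative for grouping).
Trait 3: derived state '0' in L only — an autapomorphy, so it tells us nothing about relationships among taxa.
Trait 4 (derived state '0') is shared by X and Z — a synapomorphy uniting that clade.
Trait 5 (derived state '1') is shared by C, L, X, and Z — a synapomorphy uniting that clade.
Trait 6: derived state '0' in C, L, R, X, and Z only — synapomorphy for {C, L, R, X, Z}.
Trait 7 (state '1') occurs in R and Z but conflicts with the nesting implied by the other characters — most parsimoniously interpreted as homoplasy.
Most parsimonious ingroup topology: (((((Z,X),C),L),R),Y).
X and L share a more recent common ancestor with each other than either does with Y, so Y is the least closely related of the three.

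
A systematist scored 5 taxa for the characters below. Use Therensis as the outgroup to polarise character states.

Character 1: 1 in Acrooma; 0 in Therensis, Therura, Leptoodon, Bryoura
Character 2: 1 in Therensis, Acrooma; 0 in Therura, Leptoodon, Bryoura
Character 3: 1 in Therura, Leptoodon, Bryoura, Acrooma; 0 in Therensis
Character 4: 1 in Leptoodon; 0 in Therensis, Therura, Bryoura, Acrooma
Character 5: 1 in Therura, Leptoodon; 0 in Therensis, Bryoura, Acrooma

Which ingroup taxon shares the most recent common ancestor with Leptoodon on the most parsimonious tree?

Character polarity is set by the outgroup: the derived state is whichever differs from the outgroup's state, so for Character 2 the derived state is '0', and for the remaining characters it is '1'.
Character 1 (derived state '1') is unique to Acrooma (autapomorphy; uninformative for grouping).
Character 2: derived state '0' in Bryoura, Leptoodon, and Therura only — synapomorphy for {Bryoura, Leptoodon, Therura}.
Character 3 (derived state '1') is shared by all ingroup taxa — unites the whole ingroup.
Character 4 (derived state '1') is unique to Leptoodon (autapomorphy; uninformative for grouping).
Character 5 (derived state '1') is shared by Leptoodon and Therura — a synapomorphy uniting that clade.
Most parsimonious ingroup topology: (((Therura,Leptoodon),Bryoura),Acrooma).
Leptoodon and Therura form a cherry on this tree, so they are sister taxa.

Therura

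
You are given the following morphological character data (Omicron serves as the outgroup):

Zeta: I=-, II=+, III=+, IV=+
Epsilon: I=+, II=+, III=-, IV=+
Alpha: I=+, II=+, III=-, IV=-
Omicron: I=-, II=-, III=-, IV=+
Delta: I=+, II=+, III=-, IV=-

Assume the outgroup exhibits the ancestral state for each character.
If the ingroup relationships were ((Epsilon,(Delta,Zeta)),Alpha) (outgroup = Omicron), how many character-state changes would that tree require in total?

Map each character onto ((Epsilon,(Delta,Zeta)),Alpha) (rooted by Omicron) and count the minimum state changes it requires (Fitch parsimony):
I: 2; II: 1; III: 1; IV: 2.
Total tree length = 6.

6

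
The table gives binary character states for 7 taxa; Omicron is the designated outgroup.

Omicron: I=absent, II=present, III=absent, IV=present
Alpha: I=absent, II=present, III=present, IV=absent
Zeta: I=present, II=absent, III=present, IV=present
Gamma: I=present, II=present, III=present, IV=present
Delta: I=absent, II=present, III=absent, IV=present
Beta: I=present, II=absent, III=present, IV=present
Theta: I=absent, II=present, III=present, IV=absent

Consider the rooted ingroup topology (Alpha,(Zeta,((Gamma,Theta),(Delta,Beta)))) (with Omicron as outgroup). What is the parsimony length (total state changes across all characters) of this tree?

9

Map each character onto (Alpha,(Zeta,((Gamma,Theta),(Delta,Beta)))) (rooted by Omicron) and count the minimum state changes it requires (Fitch parsimony):
I: 3; II: 2; III: 2; IV: 2.
Total tree length = 9.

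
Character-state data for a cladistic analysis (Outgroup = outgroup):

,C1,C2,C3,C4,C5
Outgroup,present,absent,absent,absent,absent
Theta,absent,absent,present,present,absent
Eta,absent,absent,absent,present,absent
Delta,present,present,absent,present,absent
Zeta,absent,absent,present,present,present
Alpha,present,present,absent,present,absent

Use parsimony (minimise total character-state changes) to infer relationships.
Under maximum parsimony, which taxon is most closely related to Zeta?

Theta

Character polarity is set by the outgroup: the derived state is whichever differs from the outgroup's state, so for C1 the derived state is 'absent', and for the remaining characters it is 'present'.
Only Eta, Theta, and Zeta show the derived state 'absent' for C1, supporting them as a clade.
Only Alpha and Delta show the derived state 'present' for C2, supporting them as a clade.
C3: derived state 'present' in Theta and Zeta only — synapomorphy for {Theta, Zeta}.
C4 (derived state 'present') is shared by all ingroup taxa — unites the whole ingroup.
C5 (derived state 'present') is unique to Zeta (autapomorphy; uninformative for grouping).
Most parsimonious ingroup topology: (((Theta,Zeta),Eta),(Delta,Alpha)).
Zeta and Theta form a cherry on this tree, so they are sister taxa.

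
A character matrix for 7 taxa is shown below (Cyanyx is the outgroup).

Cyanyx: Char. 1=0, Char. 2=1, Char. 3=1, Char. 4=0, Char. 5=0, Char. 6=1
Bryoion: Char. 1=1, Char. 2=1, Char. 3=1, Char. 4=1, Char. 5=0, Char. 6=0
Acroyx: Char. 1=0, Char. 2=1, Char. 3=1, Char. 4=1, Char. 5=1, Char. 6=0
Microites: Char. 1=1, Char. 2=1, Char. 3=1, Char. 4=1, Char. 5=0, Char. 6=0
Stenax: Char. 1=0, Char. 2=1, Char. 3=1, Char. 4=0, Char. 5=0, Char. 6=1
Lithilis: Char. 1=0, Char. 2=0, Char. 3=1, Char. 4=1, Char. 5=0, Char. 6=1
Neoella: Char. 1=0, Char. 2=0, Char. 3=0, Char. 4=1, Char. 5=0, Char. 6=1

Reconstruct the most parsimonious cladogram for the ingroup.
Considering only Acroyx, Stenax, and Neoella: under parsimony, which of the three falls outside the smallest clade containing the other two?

Character polarity is set by the outgroup: the derived state is whichever differs from the outgroup's state, so for Char. 2, Char. 3, Char. 6 the derived state is '0', and for the remaining characters it is '1'.
Char. 1: derived state '1' in Bryoion and Microites only — synapomorphy for {Bryoion, Microites}.
Only Lithilis and Neoella show the derived state '0' for Char. 2, supporting them as a clade.
Char. 3 (derived state '0') is unique to Neoella (autapomorphy; uninformative for grouping).
Char. 4: derived state '1' in Acroyx, Bryoion, Lithilis, Microites, and Neoella only — synapomorphy for {Acroyx, Bryoion, Lithilis, Microites, Neoella}.
Char. 5: derived state '1' in Acroyx only — an autapomorphy, so it tells us nothing about relationships among taxa.
Only Acroyx, Bryoion, and Microites show the derived state '0' for Char. 6, supporting them as a clade.
Most parsimonious ingroup topology: ((((Bryoion,Microites),Acroyx),(Lithilis,Neoella)),Stenax).
Acroyx and Neoella share a more recent common ancestor with each other than either does with Stenax, so Stenax is the least closely related of the three.

Stenax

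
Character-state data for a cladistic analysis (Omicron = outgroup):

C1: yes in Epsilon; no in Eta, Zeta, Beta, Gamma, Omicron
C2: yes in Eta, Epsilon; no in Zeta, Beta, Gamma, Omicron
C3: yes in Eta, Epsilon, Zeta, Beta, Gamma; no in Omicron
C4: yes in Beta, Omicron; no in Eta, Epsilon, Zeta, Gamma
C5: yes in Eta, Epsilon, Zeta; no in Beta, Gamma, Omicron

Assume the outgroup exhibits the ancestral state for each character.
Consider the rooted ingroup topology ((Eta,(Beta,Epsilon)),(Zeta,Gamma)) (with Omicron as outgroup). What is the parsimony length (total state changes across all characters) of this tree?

9

Map each character onto ((Eta,(Beta,Epsilon)),(Zeta,Gamma)) (rooted by Omicron) and count the minimum state changes it requires (Fitch parsimony):
C1: 1; C2: 2; C3: 1; C4: 2; C5: 3.
Total tree length = 9.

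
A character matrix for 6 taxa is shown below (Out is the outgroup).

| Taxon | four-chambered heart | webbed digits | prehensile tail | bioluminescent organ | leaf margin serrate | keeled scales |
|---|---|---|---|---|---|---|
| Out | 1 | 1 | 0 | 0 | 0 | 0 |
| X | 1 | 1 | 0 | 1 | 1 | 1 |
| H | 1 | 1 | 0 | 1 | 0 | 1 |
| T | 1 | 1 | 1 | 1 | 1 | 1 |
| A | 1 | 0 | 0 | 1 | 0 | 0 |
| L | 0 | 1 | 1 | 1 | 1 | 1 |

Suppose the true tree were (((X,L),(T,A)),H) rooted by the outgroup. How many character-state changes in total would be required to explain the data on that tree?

Map each character onto (((X,L),(T,A)),H) (rooted by Out) and count the minimum state changes it requires (Fitch parsimony):
four-chambered heart: 1; webbed digits: 1; prehensile tail: 2; bioluminescent organ: 1; leaf margin serrate: 2; keeled scales: 2.
Total tree length = 9.

9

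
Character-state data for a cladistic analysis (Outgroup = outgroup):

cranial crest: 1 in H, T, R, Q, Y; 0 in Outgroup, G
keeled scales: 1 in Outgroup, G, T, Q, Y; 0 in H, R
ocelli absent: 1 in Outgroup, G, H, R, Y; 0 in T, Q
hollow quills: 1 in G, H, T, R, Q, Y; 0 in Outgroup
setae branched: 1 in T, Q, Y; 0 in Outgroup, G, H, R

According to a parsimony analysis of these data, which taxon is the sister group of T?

Character polarity is set by the outgroup: the derived state is whichever differs from the outgroup's state, so for keeled scales, ocelli absent the derived state is '0', and for the remaining characters it is '1'.
cranial crest (derived state '1') is shared by H, Q, R, T, and Y — a synapomorphy uniting that clade.
keeled scales: derived state '0' in H and R only — synapomorphy for {H, R}.
ocelli absent: derived state '0' in Q and T only — synapomorphy for {Q, T}.
All ingroup taxa share the derived state '1' for hollow quills; it defines the ingroup but does not resolve relationships within it.
Only Q, T, and Y show the derived state '1' for setae branched, supporting them as a clade.
Most parsimonious ingroup topology: (G,((H,R),((T,Q),Y))).
T and Q form a cherry on this tree, so they are sister taxa.

Q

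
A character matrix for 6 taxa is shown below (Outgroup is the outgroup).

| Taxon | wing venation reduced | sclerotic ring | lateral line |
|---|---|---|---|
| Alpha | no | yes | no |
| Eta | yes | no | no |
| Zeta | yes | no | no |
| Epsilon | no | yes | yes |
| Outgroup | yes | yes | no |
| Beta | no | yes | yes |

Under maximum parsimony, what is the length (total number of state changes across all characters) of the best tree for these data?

Character polarity is set by the outgroup: the derived state is whichever differs from the outgroup's state, so for wing venation reduced, sclerotic ring the derived state is 'no', and for the remaining characters it is 'yes'.
Only Alpha, Beta, and Epsilon show the derived state 'no' for wing venation reduced, supporting them as a clade.
Only Eta and Zeta show the derived state 'no' for sclerotic ring, supporting them as a clade.
lateral line (derived state 'yes') is shared by Beta and Epsilon — a synapomorphy uniting that clade.
Most parsimonious ingroup topology: ((Zeta,Eta),(Alpha,(Epsilon,Beta))).
Changes per character on this tree: wing venation reduced: 1; sclerotic ring: 1; lateral line: 1.
Total = 3.

3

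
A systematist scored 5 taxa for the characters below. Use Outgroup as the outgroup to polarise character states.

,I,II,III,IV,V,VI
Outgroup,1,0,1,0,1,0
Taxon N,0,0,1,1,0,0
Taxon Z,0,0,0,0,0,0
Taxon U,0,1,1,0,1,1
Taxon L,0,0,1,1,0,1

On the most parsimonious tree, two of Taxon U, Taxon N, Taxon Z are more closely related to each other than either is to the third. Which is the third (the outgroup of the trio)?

Taxon U

Character polarity is set by the outgroup: the derived state is whichever differs from the outgroup's state, so for I, III, V the derived state is '0', and for the remaining characters it is '1'.
All ingroup taxa share the derived state '0' for I; it defines the ingroup but does not resolve relationships within it.
II: derived state '1' in Taxon U only — an autapomorphy, so it tells us nothing about relationships among taxa.
III: derived state '0' in Taxon Z only — an autapomorphy, so it tells us nothing about relationships among taxa.
Only Taxon L and Taxon N show the derived state '1' for IV, supporting them as a clade.
Only Taxon L, Taxon N, and Taxon Z show the derived state '0' for V, supporting them as a clade.
VI groups Taxon L and Taxon U, which is incompatible with the clades supported by the remaining characters; treating it as convergent (homoplasy) costs fewer steps than any alternative tree.
Most parsimonious ingroup topology: (((Taxon N,Taxon L),Taxon Z),Taxon U).
Taxon Z and Taxon N share a more recent common ancestor with each other than either does with Taxon U, so Taxon U is the least closely related of the three.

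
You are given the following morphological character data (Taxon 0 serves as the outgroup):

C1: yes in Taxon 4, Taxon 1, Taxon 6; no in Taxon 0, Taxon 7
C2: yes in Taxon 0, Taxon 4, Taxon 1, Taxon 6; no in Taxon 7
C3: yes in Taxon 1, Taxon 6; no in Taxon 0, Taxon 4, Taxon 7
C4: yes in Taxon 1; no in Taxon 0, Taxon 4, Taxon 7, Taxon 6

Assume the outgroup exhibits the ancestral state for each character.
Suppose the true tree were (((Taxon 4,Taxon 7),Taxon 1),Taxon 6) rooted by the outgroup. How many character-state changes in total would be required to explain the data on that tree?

6

Map each character onto (((Taxon 4,Taxon 7),Taxon 1),Taxon 6) (rooted by Taxon 0) and count the minimum state changes it requires (Fitch parsimony):
C1: 2; C2: 1; C3: 2; C4: 1.
Total tree length = 6.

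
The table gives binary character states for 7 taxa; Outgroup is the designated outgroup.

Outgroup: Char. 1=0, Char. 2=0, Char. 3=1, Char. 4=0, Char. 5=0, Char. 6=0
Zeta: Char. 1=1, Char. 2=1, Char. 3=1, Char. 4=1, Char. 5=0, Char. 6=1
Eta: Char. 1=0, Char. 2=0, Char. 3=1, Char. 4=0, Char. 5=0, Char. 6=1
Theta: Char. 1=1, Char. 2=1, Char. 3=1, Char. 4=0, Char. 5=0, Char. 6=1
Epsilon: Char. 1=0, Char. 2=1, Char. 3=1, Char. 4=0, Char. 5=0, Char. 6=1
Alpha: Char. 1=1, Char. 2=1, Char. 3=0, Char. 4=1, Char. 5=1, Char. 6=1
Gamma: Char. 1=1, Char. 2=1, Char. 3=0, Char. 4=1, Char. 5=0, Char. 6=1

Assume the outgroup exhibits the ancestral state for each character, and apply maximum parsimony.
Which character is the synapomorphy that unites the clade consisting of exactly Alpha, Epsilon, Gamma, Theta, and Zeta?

Char. 2

Character polarity is set by the outgroup: the derived state is whichever differs from the outgroup's state, so for Char. 3 the derived state is '0', and for the remaining characters it is '1'.
Only Alpha, Gamma, Theta, and Zeta show the derived state '1' for Char. 1, supporting them as a clade.
Char. 2 (derived state '1') is shared by Alpha, Epsilon, Gamma, Theta, and Zeta — a synapomorphy uniting that clade.
Char. 3 (derived state '0') is shared by Alpha and Gamma — a synapomorphy uniting that clade.
Only Alpha, Gamma, and Zeta show the derived state '1' for Char. 4, supporting them as a clade.
Char. 5: derived state '1' in Alpha only — an autapomorphy, so it tells us nothing about relationships among taxa.
Char. 6 (derived state '1') is shared by all ingroup taxa — unites the whole ingroup.
Most parsimonious ingroup topology: ((((Zeta,(Alpha,Gamma)),Theta),Epsilon),Eta).
The clade {Alpha, Epsilon, Gamma, Theta, Zeta} is supported by Char. 2: its derived state '1' occurs in exactly those taxa and in no other taxon (including the outgroup).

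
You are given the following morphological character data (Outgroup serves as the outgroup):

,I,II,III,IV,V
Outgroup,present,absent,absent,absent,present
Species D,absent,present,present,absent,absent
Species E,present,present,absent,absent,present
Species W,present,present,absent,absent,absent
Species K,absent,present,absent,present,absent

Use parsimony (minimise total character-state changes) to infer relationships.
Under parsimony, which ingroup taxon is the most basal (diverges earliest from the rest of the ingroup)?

Species E

Character polarity is set by the outgroup: the derived state is whichever differs from the outgroup's state, so for I, V the derived state is 'absent', and for the remaining characters it is 'present'.
I: derived state 'absent' in Species D and Species K only — synapomorphy for {Species D, Species K}.
II (derived state 'present') is shared by all ingroup taxa — unites the whole ingroup.
III (derived state 'present') is unique to Species D (autapomorphy; uninformative for grouping).
IV: derived state 'present' in Species K only — an autapomorphy, so it tells us nothing about relationships among taxa.
V: derived state 'absent' in Species D, Species K, and Species W only — synapomorphy for {Species D, Species K, Species W}.
Most parsimonious ingroup topology: (((Species D,Species K),Species W),Species E).
Species E is sister to the clade containing all other ingroup taxa, so it is the earliest-diverging (most basal) ingroup lineage.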